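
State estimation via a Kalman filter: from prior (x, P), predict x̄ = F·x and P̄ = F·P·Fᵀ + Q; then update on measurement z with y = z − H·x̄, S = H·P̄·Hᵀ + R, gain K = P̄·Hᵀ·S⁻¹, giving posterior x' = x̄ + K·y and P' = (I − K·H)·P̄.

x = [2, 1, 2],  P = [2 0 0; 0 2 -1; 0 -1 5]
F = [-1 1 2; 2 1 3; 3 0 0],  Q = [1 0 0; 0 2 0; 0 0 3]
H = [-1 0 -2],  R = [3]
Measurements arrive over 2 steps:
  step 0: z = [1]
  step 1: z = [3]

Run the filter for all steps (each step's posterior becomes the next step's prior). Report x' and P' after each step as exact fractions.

step 0: x̄ = F·x = [3, 11, 6]
step 0: P̄ = F·P·Fᵀ + Q = [21 23 -6; 23 51 12; -6 12 21]
step 0: y = z − H·x̄ = [16]
step 0: S = H·P̄·Hᵀ + R = [84]
step 0: K = P̄·Hᵀ·S⁻¹ = [-3/28; -47/84; -3/7]
step 0: x' = x̄ + K·y = [9/7, 43/21, -6/7]
step 0: P' = (I − K·H)·P̄ = [561/28 503/28 -69/7; 503/28 2075/84 -57/7; -69/7 -57/7 39/7]
step 1: x̄ = F·x = [-20/21, 43/21, 27/7]
step 1: P̄ = F·P·Fᵀ + Q = [818/21 -611/42 -915/14; -611/42 5183/84 2391/28; -915/14 2391/28 5133/28]
step 1: y = z − H·x̄ = [205/21]
step 1: S = H·P̄·Hᵀ + R = [10790/21]
step 1: K = P̄·Hᵀ·S⁻¹ = [1927/10790; -3281/10790; -6327/10790]
step 1: x' = x̄ + K·y = [1707/2158, -1987/2158, -4029/2158]
step 1: P' = (I − K·H)·P̄ = [243471/10790 72051/5395 -62313/5395; 72051/5395 306303/21580 -134259/21580; -62313/5395 -134259/21580 143607/21580]

step 0: x' = [9/7, 43/21, -6/7], P' = [561/28 503/28 -69/7; 503/28 2075/84 -57/7; -69/7 -57/7 39/7]
step 1: x' = [1707/2158, -1987/2158, -4029/2158], P' = [243471/10790 72051/5395 -62313/5395; 72051/5395 306303/21580 -134259/21580; -62313/5395 -134259/21580 143607/21580]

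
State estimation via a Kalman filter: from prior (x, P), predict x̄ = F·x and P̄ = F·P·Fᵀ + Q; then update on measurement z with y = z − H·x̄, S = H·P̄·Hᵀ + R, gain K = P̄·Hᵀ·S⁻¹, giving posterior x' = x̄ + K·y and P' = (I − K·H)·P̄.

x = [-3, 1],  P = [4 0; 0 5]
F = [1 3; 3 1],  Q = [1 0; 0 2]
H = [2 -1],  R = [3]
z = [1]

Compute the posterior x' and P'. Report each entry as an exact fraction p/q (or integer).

x' = [-511/138, -1181/138]
P' = [1571/138 2923/138; 2923/138 5813/138]

x̄ = F·x = [0, -8]
P̄ = F·P·Fᵀ + Q = [50 27; 27 43]
y = z − H·x̄ = [-7]
S = H·P̄·Hᵀ + R = [138]
K = P̄·Hᵀ·S⁻¹ = [73/138; 11/138]
x' = x̄ + K·y = [-511/138, -1181/138]
P' = (I − K·H)·P̄ = [1571/138 2923/138; 2923/138 5813/138]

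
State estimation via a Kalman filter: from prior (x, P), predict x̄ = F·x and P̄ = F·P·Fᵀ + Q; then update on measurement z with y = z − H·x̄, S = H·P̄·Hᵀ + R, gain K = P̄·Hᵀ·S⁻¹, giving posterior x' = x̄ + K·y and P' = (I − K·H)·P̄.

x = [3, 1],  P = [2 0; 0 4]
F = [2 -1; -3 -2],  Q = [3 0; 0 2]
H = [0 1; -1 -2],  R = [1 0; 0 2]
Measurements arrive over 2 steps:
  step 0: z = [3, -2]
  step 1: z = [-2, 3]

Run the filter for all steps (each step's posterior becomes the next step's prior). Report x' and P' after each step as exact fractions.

step 0: x̄ = F·x = [5, -11]
step 0: P̄ = F·P·Fᵀ + Q = [15 -4; -4 36]
step 0: y = z − H·x̄ = [14, -19]
step 0: S = H·P̄·Hᵀ + R = [37 -68; -68 145]
step 0: K = P̄·Hᵀ·S⁻¹ = [-352/247 -177/247; 596/741 -68/741]
step 0: x' = x̄ + K·y = [-330/247, 495/247]
step 0: P' = (I − K·H)·P̄ = [1058/247 -352/247; -352/247 596/741]
step 1: x̄ = F·x = [-1155/247, 0]
step 1: P̄ = F·P·Fᵀ + Q = [19739/741 -68/3; -68/3 80/3]
step 1: y = z − H·x̄ = [-2, -414/247]
step 1: S = H·P̄·Hᵀ + R = [83/3 -92/3; -92/3 33077/741]
step 1: K = P̄·Hᵀ·S⁻¹ = [-324920/218261 -131811/218261; 185184/218261 -22724/218261]
step 1: x' = x̄ + K·y = [-149843/218261, -332280/218261]
step 1: P' = (I − K·H)·P̄ = [913462/218261 -324920/218261; -324920/218261 185184/218261]

step 0: x' = [-330/247, 495/247], P' = [1058/247 -352/247; -352/247 596/741]
step 1: x' = [-149843/218261, -332280/218261], P' = [913462/218261 -324920/218261; -324920/218261 185184/218261]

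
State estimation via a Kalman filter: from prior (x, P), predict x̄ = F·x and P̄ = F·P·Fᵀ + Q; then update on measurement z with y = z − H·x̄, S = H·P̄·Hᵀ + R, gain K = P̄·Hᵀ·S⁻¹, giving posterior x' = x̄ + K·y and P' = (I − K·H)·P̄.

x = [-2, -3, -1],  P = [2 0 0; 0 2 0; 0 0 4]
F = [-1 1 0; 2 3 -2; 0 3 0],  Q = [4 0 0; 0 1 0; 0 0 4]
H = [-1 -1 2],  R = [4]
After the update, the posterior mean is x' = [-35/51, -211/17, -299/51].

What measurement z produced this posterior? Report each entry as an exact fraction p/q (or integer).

z = [2]

x̄ = F·x = [-1, -11, -9]
P̄ = F·P·Fᵀ + Q = [8 2 6; 2 43 18; 6 18 22]
S = H·P̄·Hᵀ + R = [51]
K = P̄·Hᵀ·S⁻¹ = [2/51; -3/17; 20/51]
x' − x̄ = [16/51, -24/17, 160/51] = K·y
y = (KᵀK)⁻¹·Kᵀ·(x' − x̄) = [8]
z = y + H·x̄ = [8] + [-6] = [2]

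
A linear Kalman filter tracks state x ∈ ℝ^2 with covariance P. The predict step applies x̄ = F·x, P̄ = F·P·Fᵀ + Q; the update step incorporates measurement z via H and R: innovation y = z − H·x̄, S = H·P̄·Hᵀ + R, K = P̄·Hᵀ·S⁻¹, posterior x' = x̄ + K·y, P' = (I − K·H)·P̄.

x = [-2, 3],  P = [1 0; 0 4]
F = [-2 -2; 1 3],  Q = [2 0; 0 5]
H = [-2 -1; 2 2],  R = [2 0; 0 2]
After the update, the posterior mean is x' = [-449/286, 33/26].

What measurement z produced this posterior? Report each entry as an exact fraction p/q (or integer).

z = [2, -1]

x̄ = F·x = [-2, 7]
P̄ = F·P·Fᵀ + Q = [22 -26; -26 42]
S = H·P̄·Hᵀ + R = [28 -16; -16 50]
K = P̄·Hᵀ·S⁻¹ = [-257/286 -64/143; 23/26 12/13]
x' − x̄ = [123/286, -149/26] = K·y
y = (KᵀK)⁻¹·Kᵀ·(x' − x̄) = [5, -11]
z = y + H·x̄ = [5, -11] + [-3, 10] = [2, -1]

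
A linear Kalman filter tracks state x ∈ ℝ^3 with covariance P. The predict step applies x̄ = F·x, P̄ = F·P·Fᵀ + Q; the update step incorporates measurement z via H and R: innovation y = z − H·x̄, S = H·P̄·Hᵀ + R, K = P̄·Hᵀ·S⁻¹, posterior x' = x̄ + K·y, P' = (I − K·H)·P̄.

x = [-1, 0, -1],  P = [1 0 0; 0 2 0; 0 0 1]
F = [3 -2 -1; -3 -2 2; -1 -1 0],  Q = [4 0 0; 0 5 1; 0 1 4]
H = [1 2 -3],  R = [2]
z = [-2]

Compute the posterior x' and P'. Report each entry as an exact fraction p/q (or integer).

x' = [-141/77, 102/77, 73/77]
P' = [1525/77 -556/77 129/77; -556/77 1377/77 716/77; 129/77 716/77 523/77]

x̄ = F·x = [-2, 1, 1]
P̄ = F·P·Fᵀ + Q = [22 -3 1; -3 26 8; 1 8 7]
y = z − H·x̄ = [1]
S = H·P̄·Hᵀ + R = [77]
K = P̄·Hᵀ·S⁻¹ = [13/77; 25/77; -4/77]
x' = x̄ + K·y = [-141/77, 102/77, 73/77]
P' = (I − K·H)·P̄ = [1525/77 -556/77 129/77; -556/77 1377/77 716/77; 129/77 716/77 523/77]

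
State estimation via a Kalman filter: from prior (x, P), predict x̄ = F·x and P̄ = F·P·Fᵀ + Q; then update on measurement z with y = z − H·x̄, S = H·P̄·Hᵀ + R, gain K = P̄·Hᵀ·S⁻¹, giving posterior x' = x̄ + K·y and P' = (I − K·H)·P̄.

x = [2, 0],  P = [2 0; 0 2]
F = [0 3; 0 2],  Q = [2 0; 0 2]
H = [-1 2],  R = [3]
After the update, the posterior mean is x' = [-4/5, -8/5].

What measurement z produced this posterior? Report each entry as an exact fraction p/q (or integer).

x̄ = F·x = [0, 0]
P̄ = F·P·Fᵀ + Q = [20 12; 12 10]
S = H·P̄·Hᵀ + R = [15]
K = P̄·Hᵀ·S⁻¹ = [4/15; 8/15]
x' − x̄ = [-4/5, -8/5] = K·y
y = (KᵀK)⁻¹·Kᵀ·(x' − x̄) = [-3]
z = y + H·x̄ = [-3] + [0] = [-3]

z = [-3]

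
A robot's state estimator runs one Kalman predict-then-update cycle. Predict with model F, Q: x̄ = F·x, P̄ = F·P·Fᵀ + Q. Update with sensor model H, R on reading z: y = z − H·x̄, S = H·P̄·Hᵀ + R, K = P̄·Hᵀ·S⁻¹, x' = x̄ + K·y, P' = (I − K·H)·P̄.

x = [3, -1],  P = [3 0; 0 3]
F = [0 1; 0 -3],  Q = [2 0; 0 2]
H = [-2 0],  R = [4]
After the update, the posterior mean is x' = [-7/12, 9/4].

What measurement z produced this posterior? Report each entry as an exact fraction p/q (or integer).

x̄ = F·x = [-1, 3]
P̄ = F·P·Fᵀ + Q = [5 -9; -9 29]
S = H·P̄·Hᵀ + R = [24]
K = P̄·Hᵀ·S⁻¹ = [-5/12; 3/4]
x' − x̄ = [5/12, -3/4] = K·y
y = (KᵀK)⁻¹·Kᵀ·(x' − x̄) = [-1]
z = y + H·x̄ = [-1] + [2] = [1]

z = [1]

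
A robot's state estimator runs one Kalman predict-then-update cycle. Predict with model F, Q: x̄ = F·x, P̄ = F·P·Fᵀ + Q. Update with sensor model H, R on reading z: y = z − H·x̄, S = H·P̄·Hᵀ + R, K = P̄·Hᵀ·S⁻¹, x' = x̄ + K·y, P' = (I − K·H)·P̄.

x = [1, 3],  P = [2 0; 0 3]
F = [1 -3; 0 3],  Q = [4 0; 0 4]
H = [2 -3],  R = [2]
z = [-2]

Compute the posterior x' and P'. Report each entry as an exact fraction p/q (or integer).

x̄ = F·x = [-8, 9]
P̄ = F·P·Fᵀ + Q = [33 -27; -27 31]
y = z − H·x̄ = [41]
S = H·P̄·Hᵀ + R = [737]
K = P̄·Hᵀ·S⁻¹ = [147/737; -147/737]
x' = x̄ + K·y = [131/737, 606/737]
P' = (I − K·H)·P̄ = [2712/737 1710/737; 1710/737 1238/737]

x' = [131/737, 606/737]
P' = [2712/737 1710/737; 1710/737 1238/737]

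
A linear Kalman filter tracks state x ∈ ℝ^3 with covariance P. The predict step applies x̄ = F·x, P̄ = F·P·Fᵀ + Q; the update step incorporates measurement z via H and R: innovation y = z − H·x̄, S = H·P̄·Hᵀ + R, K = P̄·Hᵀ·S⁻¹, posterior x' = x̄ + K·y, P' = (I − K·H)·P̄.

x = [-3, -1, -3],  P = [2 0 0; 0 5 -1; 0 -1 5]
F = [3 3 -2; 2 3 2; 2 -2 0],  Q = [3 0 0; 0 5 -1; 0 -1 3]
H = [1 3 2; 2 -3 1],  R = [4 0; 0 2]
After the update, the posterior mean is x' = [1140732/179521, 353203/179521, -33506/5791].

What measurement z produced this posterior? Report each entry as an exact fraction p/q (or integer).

z = [1, 1]

x̄ = F·x = [-6, -15, -4]
P̄ = F·P·Fᵀ + Q = [98 37 -22; 37 66 -19; -22 -19 31]
S = H·P̄·Hᵀ + R = [726 -278; -278 601]
K = P̄·Hᵀ·S⁻¹ = [116679/359042 45804/179521; 78643/359042 -24526/179521; 65/11582 439/5791]
x' − x̄ = [2217858/179521, 3046018/179521, -10342/5791] = K·y
y = (KᵀK)⁻¹·Kᵀ·(x' − x̄) = [60, -28]
z = y + H·x̄ = [60, -28] + [-59, 29] = [1, 1]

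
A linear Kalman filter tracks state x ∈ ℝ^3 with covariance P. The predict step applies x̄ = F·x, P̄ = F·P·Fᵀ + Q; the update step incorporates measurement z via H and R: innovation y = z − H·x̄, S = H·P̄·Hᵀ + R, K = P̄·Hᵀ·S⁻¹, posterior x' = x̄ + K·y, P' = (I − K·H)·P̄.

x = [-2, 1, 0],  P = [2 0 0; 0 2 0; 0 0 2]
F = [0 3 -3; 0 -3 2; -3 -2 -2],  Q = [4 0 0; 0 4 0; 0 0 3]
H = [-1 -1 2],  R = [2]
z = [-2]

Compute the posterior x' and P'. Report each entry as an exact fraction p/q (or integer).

x' = [133/36, -32/9, -31/36]
P' = [1415/36 -265/9 175/36; -265/9 266/9 1/9; 175/36 1/9 107/36]

x̄ = F·x = [3, -3, 4]
P̄ = F·P·Fᵀ + Q = [40 -30 0; -30 30 4; 0 4 37]
y = z − H·x̄ = [-10]
S = H·P̄·Hᵀ + R = [144]
K = P̄·Hᵀ·S⁻¹ = [-5/72; 1/18; 35/72]
x' = x̄ + K·y = [133/36, -32/9, -31/36]
P' = (I − K·H)·P̄ = [1415/36 -265/9 175/36; -265/9 266/9 1/9; 175/36 1/9 107/36]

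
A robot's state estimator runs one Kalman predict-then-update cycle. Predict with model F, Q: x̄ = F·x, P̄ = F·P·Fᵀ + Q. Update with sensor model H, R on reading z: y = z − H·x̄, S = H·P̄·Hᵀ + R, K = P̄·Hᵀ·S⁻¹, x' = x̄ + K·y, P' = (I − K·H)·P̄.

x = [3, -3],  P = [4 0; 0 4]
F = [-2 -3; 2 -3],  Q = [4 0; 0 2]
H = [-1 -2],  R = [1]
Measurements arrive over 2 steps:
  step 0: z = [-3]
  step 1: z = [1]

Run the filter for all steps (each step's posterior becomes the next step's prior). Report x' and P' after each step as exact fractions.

step 0: x' = [-1821/353, 1455/353], P' = [10552/353 -5228/353; -5228/353 2678/353]
step 1: x' = [-2374921/451923, 317769/150641], P' = [3621034/451923 -608710/150641; -608710/150641 344588/150641]

step 0: x̄ = F·x = [3, 15]
step 0: P̄ = F·P·Fᵀ + Q = [56 20; 20 54]
step 0: y = z − H·x̄ = [30]
step 0: S = H·P̄·Hᵀ + R = [353]
step 0: K = P̄·Hᵀ·S⁻¹ = [-96/353; -128/353]
step 0: x' = x̄ + K·y = [-1821/353, 1455/353]
step 0: P' = (I − K·H)·P̄ = [10552/353 -5228/353; -5228/353 2678/353]
step 1: x̄ = F·x = [-723/353, -8007/353]
step 1: P̄ = F·P·Fᵀ + Q = [4986/353 -18106/353; -18106/353 129752/353]
step 1: y = z − H·x̄ = [-16384/353]
step 1: S = H·P̄·Hᵀ + R = [451923/353]
step 1: K = P̄·Hᵀ·S⁻¹ = [31226/451923; -80466/150641]
step 1: x' = x̄ + K·y = [-2374921/451923, 317769/150641]
step 1: P' = (I − K·H)·P̄ = [3621034/451923 -608710/150641; -608710/150641 344588/150641]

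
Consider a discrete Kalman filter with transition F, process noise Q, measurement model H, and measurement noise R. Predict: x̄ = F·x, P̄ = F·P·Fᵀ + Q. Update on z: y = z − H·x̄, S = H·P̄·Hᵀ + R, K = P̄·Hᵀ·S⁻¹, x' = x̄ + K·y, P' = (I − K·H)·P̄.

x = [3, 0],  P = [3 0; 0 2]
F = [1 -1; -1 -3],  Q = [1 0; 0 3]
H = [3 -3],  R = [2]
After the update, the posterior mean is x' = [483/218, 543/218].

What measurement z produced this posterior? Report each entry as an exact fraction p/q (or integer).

z = [-1]

x̄ = F·x = [3, -3]
P̄ = F·P·Fᵀ + Q = [6 3; 3 24]
S = H·P̄·Hᵀ + R = [218]
K = P̄·Hᵀ·S⁻¹ = [9/218; -63/218]
x' − x̄ = [-171/218, 1197/218] = K·y
y = (KᵀK)⁻¹·Kᵀ·(x' − x̄) = [-19]
z = y + H·x̄ = [-19] + [18] = [-1]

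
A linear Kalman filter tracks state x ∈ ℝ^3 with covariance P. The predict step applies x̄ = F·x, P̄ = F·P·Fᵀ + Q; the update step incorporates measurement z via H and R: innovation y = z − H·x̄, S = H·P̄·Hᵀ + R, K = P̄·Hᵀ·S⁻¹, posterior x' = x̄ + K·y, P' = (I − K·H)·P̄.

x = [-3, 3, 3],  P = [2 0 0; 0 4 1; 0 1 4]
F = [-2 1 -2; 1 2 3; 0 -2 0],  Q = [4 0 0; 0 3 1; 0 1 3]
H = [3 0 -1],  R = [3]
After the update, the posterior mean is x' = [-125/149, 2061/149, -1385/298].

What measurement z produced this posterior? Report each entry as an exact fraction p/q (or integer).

z = [2]

x̄ = F·x = [3, 12, -6]
P̄ = F·P·Fᵀ + Q = [28 -21 -4; -21 69 -21; -4 -21 19]
S = H·P̄·Hᵀ + R = [298]
K = P̄·Hᵀ·S⁻¹ = [44/149; -21/149; -31/298]
x' − x̄ = [-572/149, 273/149, 403/298] = K·y
y = (KᵀK)⁻¹·Kᵀ·(x' − x̄) = [-13]
z = y + H·x̄ = [-13] + [15] = [2]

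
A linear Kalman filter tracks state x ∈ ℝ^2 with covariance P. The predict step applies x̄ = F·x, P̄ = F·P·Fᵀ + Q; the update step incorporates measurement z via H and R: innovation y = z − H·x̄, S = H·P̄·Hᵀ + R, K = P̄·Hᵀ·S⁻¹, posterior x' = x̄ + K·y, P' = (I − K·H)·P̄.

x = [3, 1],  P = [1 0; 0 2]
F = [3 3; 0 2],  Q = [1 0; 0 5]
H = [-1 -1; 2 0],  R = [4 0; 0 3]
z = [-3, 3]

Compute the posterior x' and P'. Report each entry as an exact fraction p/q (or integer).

x̄ = F·x = [12, 2]
P̄ = F·P·Fᵀ + Q = [28 12; 12 13]
y = z − H·x̄ = [11, -21]
S = H·P̄·Hᵀ + R = [69 -80; -80 115]
K = P̄·Hᵀ·S⁻¹ = [-24/307 664/1535; -191/307 -344/1535]
x' = x̄ + K·y = [3156/1535, -211/1535]
P' = (I − K·H)·P̄ = [996/1535 -516/1535; -516/1535 4336/1535]

x' = [3156/1535, -211/1535]
P' = [996/1535 -516/1535; -516/1535 4336/1535]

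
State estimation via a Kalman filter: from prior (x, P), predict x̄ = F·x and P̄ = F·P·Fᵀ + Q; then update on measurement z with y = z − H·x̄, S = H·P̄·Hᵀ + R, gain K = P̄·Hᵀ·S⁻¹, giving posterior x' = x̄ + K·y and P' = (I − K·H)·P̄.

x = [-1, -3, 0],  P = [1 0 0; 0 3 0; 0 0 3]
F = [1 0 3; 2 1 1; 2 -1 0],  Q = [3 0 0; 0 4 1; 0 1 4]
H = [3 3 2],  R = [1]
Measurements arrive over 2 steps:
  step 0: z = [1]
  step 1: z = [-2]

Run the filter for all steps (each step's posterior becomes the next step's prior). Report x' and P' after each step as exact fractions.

step 0: x̄ = F·x = [-1, -5, 1]
step 0: P̄ = F·P·Fᵀ + Q = [31 11 2; 11 14 2; 2 2 11]
step 0: y = z − H·x̄ = [17]
step 0: S = H·P̄·Hᵀ + R = [696]
step 0: K = P̄·Hᵀ·S⁻¹ = [65/348; 79/696; 17/348]
step 0: x' = x̄ + K·y = [757/348, -2137/696, 637/348]
step 0: P' = (I − K·H)·P̄ = [1169/174 -1307/348 -757/174; -1307/348 3503/696 -647/348; -757/174 -647/348 1625/174]
step 1: x̄ = F·x = [23/3, 2165/696, 5165/696]
step 1: P̄ = F·P·Fᵀ + Q = [203/3 5/3 -10/3; 5/3 6335/696 11135/696; -10/3 11135/696 35447/696]
step 1: y = z − H·x̄ = [-34225/696]
step 1: S = H·P̄·Hᵀ + R = [750023/696]
step 1: K = P̄·Hᵀ·S⁻¹ = [140128/750023; 44755/750023; 97339/750023]
step 1: x' = x̄ + K·y = [-1140457/750023, 132270/750023, 779370/750023]
step 1: P' = (I − K·H)·P̄ = [22539119/750023 -7760635/750023 -22097662/750023; -7760635/750023 3948830/750023 5740085/750023; -22097662/750023 5740085/750023 24585035/750023]

step 0: x' = [757/348, -2137/696, 637/348], P' = [1169/174 -1307/348 -757/174; -1307/348 3503/696 -647/348; -757/174 -647/348 1625/174]
step 1: x' = [-1140457/750023, 132270/750023, 779370/750023], P' = [22539119/750023 -7760635/750023 -22097662/750023; -7760635/750023 3948830/750023 5740085/750023; -22097662/750023 5740085/750023 24585035/750023]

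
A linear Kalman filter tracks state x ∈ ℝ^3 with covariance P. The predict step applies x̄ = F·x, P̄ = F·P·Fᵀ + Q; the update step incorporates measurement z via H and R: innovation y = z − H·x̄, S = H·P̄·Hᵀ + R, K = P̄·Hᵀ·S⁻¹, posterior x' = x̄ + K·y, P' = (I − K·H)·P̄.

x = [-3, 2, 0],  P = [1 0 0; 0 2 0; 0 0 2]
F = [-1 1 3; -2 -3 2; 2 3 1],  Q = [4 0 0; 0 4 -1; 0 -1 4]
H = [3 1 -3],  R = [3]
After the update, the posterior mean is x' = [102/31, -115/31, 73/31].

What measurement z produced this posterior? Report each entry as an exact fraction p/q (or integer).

z = [-1]

x̄ = F·x = [5, 0, 0]
P̄ = F·P·Fᵀ + Q = [25 8 10; 8 34 -19; 10 -19 28]
S = H·P̄·Hᵀ + R = [496]
K = P̄·Hᵀ·S⁻¹ = [53/496; 115/496; -73/496]
x' − x̄ = [-53/31, -115/31, 73/31] = K·y
y = (KᵀK)⁻¹·Kᵀ·(x' − x̄) = [-16]
z = y + H·x̄ = [-16] + [15] = [-1]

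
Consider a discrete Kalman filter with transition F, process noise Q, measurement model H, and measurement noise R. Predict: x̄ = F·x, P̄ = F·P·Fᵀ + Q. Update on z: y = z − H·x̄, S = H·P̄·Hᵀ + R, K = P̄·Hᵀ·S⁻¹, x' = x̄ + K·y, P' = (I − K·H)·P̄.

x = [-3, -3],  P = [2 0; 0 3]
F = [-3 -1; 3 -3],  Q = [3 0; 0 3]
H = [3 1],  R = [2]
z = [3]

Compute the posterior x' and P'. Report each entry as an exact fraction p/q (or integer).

x' = [465/212, -693/212]
P' = [1119/212 -3231/212; -3231/212 9735/212]

x̄ = F·x = [12, 0]
P̄ = F·P·Fᵀ + Q = [24 -9; -9 48]
y = z − H·x̄ = [-33]
S = H·P̄·Hᵀ + R = [212]
K = P̄·Hᵀ·S⁻¹ = [63/212; 21/212]
x' = x̄ + K·y = [465/212, -693/212]
P' = (I − K·H)·P̄ = [1119/212 -3231/212; -3231/212 9735/212]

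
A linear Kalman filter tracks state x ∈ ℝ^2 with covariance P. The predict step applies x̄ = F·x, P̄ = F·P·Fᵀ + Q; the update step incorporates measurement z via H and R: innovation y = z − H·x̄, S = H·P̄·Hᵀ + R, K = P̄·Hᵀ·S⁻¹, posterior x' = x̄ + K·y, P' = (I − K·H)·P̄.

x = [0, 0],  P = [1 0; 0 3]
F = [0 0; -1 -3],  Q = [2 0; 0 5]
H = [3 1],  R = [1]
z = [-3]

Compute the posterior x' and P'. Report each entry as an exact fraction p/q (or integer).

x' = [-9/26, -99/52]
P' = [17/13 -99/26; -99/26 627/52]

x̄ = F·x = [0, 0]
P̄ = F·P·Fᵀ + Q = [2 0; 0 33]
y = z − H·x̄ = [-3]
S = H·P̄·Hᵀ + R = [52]
K = P̄·Hᵀ·S⁻¹ = [3/26; 33/52]
x' = x̄ + K·y = [-9/26, -99/52]
P' = (I − K·H)·P̄ = [17/13 -99/26; -99/26 627/52]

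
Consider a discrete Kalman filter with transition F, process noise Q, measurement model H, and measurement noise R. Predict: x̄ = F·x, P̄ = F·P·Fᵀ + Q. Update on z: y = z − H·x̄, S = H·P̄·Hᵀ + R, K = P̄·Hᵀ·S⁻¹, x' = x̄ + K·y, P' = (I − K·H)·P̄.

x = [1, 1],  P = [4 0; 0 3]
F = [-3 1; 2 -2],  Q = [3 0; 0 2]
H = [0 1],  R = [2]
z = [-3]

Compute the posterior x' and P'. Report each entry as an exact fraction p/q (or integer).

x̄ = F·x = [-2, 0]
P̄ = F·P·Fᵀ + Q = [42 -30; -30 30]
y = z − H·x̄ = [-3]
S = H·P̄·Hᵀ + R = [32]
K = P̄·Hᵀ·S⁻¹ = [-15/16; 15/16]
x' = x̄ + K·y = [13/16, -45/16]
P' = (I − K·H)·P̄ = [111/8 -15/8; -15/8 15/8]

x' = [13/16, -45/16]
P' = [111/8 -15/8; -15/8 15/8]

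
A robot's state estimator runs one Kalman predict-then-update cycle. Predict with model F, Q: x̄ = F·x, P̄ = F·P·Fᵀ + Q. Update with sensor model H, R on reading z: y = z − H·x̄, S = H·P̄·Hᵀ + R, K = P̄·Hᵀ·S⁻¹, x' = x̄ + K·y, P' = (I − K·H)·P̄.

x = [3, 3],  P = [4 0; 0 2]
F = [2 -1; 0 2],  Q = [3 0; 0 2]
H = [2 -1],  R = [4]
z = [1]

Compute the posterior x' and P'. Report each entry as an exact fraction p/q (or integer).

x' = [194/57, 111/19]
P' = [139/57 62/19; 62/19 136/19]

x̄ = F·x = [3, 6]
P̄ = F·P·Fᵀ + Q = [21 -4; -4 10]
y = z − H·x̄ = [1]
S = H·P̄·Hᵀ + R = [114]
K = P̄·Hᵀ·S⁻¹ = [23/57; -3/19]
x' = x̄ + K·y = [194/57, 111/19]
P' = (I − K·H)·P̄ = [139/57 62/19; 62/19 136/19]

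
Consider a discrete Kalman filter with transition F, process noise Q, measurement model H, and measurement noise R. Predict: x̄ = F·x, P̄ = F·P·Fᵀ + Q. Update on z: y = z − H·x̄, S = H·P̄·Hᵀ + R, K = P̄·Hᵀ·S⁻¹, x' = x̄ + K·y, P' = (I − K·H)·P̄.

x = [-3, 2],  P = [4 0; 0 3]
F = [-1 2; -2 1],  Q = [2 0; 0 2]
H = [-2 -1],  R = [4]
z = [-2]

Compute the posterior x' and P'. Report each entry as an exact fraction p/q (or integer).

x' = [71/153, 244/153]
P' = [254/153 -308/153; -308/153 812/153]

x̄ = F·x = [7, 8]
P̄ = F·P·Fᵀ + Q = [18 14; 14 21]
y = z − H·x̄ = [20]
S = H·P̄·Hᵀ + R = [153]
K = P̄·Hᵀ·S⁻¹ = [-50/153; -49/153]
x' = x̄ + K·y = [71/153, 244/153]
P' = (I − K·H)·P̄ = [254/153 -308/153; -308/153 812/153]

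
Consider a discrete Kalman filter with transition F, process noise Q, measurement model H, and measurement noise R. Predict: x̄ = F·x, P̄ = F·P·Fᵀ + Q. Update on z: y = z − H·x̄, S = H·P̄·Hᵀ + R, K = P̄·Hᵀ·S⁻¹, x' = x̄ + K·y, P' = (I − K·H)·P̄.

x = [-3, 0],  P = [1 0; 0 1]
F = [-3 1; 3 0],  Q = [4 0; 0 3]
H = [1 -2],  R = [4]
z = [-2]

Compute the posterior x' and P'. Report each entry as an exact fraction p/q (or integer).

x̄ = F·x = [9, -9]
P̄ = F·P·Fᵀ + Q = [14 -9; -9 12]
y = z − H·x̄ = [-29]
S = H·P̄·Hᵀ + R = [102]
K = P̄·Hᵀ·S⁻¹ = [16/51; -11/34]
x' = x̄ + K·y = [-5/51, 13/34]
P' = (I − K·H)·P̄ = [202/51 23/17; 23/17 45/34]

x' = [-5/51, 13/34]
P' = [202/51 23/17; 23/17 45/34]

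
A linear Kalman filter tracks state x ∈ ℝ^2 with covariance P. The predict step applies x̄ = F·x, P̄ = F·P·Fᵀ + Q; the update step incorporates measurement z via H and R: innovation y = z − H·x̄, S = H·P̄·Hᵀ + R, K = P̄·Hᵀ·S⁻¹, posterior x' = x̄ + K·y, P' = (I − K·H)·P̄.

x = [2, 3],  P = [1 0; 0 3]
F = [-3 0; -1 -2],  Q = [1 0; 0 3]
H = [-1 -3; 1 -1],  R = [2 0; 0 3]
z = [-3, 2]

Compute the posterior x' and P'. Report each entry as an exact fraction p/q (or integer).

x̄ = F·x = [-6, -8]
P̄ = F·P·Fᵀ + Q = [10 3; 3 16]
y = z − H·x̄ = [-33, 0]
S = H·P̄·Hᵀ + R = [174 32; 32 23]
K = P̄·Hᵀ·S⁻¹ = [-661/2978 913/1489; -757/2978 -315/1489]
x' = x̄ + K·y = [3945/2978, 1157/2978]
P' = (I − K·H)·P̄ = [4439/2978 -1039/2978; -1039/2978 851/2978]

x' = [3945/2978, 1157/2978]
P' = [4439/2978 -1039/2978; -1039/2978 851/2978]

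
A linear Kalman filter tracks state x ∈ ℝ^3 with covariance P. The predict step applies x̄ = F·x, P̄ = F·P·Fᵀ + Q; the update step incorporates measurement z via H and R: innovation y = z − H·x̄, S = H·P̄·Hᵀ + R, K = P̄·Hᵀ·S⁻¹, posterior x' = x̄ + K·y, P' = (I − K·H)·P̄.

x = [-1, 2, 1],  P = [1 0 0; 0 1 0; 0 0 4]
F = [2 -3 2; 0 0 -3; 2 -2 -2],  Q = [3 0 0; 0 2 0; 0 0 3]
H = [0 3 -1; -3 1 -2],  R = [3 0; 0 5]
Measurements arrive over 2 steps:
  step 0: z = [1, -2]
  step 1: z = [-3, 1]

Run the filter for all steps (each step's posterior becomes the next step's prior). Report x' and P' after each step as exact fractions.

step 0: x̄ = F·x = [-6, -3, -8]
step 0: P̄ = F·P·Fᵀ + Q = [32 -24 -6; -24 38 24; -6 24 27]
step 0: y = z − H·x̄ = [2, -33]
step 0: S = H·P̄·Hᵀ + R = [228 198; 198 415]
step 0: K = P̄·Hᵀ·S⁻¹ = [-1001/9236 -963/4618; 4179/9236 -307/4618; 7017/18472 -1941/9236]
step 0: x' = x̄ + K·y = [1535/2309, 228/2309, -1409/4618]
step 0: P' = (I − K·H)·P̄ = [10739/4618 -6081/4618 -33483/9236; -6081/4618 6463/4618 26241/9236; -33483/9236 26241/9236 136395/18472]
step 1: x̄ = F·x = [977/2309, 4227/4618, 4023/2309]
step 1: P̄ = F·P·Fᵀ + Q = [16483/2309 13941/4618 16195/2309; 13941/4618 1264499/18472 767529/9236; 16195/2309 767529/9236 506601/4618]
step 1: y = z − H·x̄ = [-18489/4618, 22345/4618]
step 1: S = H·P̄·Hᵀ + R = [4251963/18472 -3012297/18472; -3012297/18472 5729155/18472]
step 1: K = P̄·Hᵀ·S⁻¹ = [-85969943/827534748 -43905095/275844916; 31561098/68961229 -7153381/68961229; 108617415/275844916 -82828275/275844916]
step 1: x' = x̄ + K·y = [513703/7455268, -2644624/1863817, -9595689/7455268]
step 1: P' = (I − K·H)·P̄ = [1812215969/827534748 -88231519/68961229 -972808285/275844916; -88231519/68961229 97965610/68961229 199213536/68961229; -972808285/275844916 199213536/68961229 2064710187/275844916]

step 0: x' = [1535/2309, 228/2309, -1409/4618], P' = [10739/4618 -6081/4618 -33483/9236; -6081/4618 6463/4618 26241/9236; -33483/9236 26241/9236 136395/18472]
step 1: x' = [513703/7455268, -2644624/1863817, -9595689/7455268], P' = [1812215969/827534748 -88231519/68961229 -972808285/275844916; -88231519/68961229 97965610/68961229 199213536/68961229; -972808285/275844916 199213536/68961229 2064710187/275844916]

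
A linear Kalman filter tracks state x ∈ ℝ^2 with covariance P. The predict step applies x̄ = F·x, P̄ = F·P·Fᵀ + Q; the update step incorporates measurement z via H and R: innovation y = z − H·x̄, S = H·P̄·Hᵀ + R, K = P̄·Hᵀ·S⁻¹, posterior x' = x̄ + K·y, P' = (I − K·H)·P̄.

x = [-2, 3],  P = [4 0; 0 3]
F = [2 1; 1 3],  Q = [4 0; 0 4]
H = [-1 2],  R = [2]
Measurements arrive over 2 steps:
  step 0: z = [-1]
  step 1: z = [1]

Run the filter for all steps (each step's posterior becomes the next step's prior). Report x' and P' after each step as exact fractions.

step 0: x' = [-273/97, -169/97], P' = [2110/97 1066/97; 1066/97 586/97]
step 1: x' = [1123/4196, 606/1049], P' = [142471/4196 18634/1049; 18634/1049 10248/1049]

step 0: x̄ = F·x = [-1, 7]
step 0: P̄ = F·P·Fᵀ + Q = [23 17; 17 35]
step 0: y = z − H·x̄ = [-16]
step 0: S = H·P̄·Hᵀ + R = [97]
step 0: K = P̄·Hᵀ·S⁻¹ = [11/97; 53/97]
step 0: x' = x̄ + K·y = [-273/97, -169/97]
step 0: P' = (I − K·H)·P̄ = [2110/97 1066/97; 1066/97 586/97]
step 1: x̄ = F·x = [-715/97, -780/97]
step 1: P̄ = F·P·Fᵀ + Q = [13678/97 13440/97; 13440/97 14168/97]
step 1: y = z − H·x̄ = [942/97]
step 1: S = H·P̄·Hᵀ + R = [16784/97]
step 1: K = P̄·Hᵀ·S⁻¹ = [6601/8392; 931/1049]
step 1: x' = x̄ + K·y = [1123/4196, 606/1049]
step 1: P' = (I − K·H)·P̄ = [142471/4196 18634/1049; 18634/1049 10248/1049]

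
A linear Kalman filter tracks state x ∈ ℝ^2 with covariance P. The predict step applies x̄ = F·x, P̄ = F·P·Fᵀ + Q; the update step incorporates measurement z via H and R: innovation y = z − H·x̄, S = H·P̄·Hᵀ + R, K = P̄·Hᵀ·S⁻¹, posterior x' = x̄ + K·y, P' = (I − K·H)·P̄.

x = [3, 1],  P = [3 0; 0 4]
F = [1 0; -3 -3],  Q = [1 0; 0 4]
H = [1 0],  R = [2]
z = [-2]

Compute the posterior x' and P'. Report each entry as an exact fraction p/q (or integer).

x' = [-1/3, -9/2]
P' = [4/3 -3; -3 107/2]

x̄ = F·x = [3, -12]
P̄ = F·P·Fᵀ + Q = [4 -9; -9 67]
y = z − H·x̄ = [-5]
S = H·P̄·Hᵀ + R = [6]
K = P̄·Hᵀ·S⁻¹ = [2/3; -3/2]
x' = x̄ + K·y = [-1/3, -9/2]
P' = (I − K·H)·P̄ = [4/3 -3; -3 107/2]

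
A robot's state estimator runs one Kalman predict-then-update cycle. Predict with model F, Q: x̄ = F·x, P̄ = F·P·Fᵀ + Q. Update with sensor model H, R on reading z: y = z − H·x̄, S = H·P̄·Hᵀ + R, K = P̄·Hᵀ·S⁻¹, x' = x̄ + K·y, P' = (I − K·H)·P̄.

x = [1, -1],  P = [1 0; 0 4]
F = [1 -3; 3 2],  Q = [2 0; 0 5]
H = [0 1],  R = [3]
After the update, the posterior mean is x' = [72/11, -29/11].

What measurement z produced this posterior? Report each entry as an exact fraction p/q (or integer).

x̄ = F·x = [4, 1]
P̄ = F·P·Fᵀ + Q = [39 -21; -21 30]
S = H·P̄·Hᵀ + R = [33]
K = P̄·Hᵀ·S⁻¹ = [-7/11; 10/11]
x' − x̄ = [28/11, -40/11] = K·y
y = (KᵀK)⁻¹·Kᵀ·(x' − x̄) = [-4]
z = y + H·x̄ = [-4] + [1] = [-3]

z = [-3]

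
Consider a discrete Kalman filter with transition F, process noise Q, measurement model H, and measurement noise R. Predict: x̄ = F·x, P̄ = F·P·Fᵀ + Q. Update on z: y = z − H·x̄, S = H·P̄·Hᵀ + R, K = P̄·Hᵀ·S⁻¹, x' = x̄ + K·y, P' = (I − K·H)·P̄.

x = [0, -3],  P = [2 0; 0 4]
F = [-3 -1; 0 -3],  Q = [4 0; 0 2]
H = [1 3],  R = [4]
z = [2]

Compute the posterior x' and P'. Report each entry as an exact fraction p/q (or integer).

x̄ = F·x = [3, 9]
P̄ = F·P·Fᵀ + Q = [26 12; 12 38]
y = z − H·x̄ = [-28]
S = H·P̄·Hᵀ + R = [444]
K = P̄·Hᵀ·S⁻¹ = [31/222; 21/74]
x' = x̄ + K·y = [-101/111, 39/37]
P' = (I − K·H)·P̄ = [1925/111 -207/37; -207/37 83/37]

x' = [-101/111, 39/37]
P' = [1925/111 -207/37; -207/37 83/37]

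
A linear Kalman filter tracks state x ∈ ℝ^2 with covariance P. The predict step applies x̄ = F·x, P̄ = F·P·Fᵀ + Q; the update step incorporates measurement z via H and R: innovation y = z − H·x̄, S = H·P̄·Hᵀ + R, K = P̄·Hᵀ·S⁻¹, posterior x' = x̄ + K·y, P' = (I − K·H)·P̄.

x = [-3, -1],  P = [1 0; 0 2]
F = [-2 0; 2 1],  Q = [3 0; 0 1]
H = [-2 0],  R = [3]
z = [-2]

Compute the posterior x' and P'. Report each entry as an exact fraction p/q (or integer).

x' = [46/31, -137/31]
P' = [21/31 -12/31; -12/31 153/31]

x̄ = F·x = [6, -7]
P̄ = F·P·Fᵀ + Q = [7 -4; -4 7]
y = z − H·x̄ = [10]
S = H·P̄·Hᵀ + R = [31]
K = P̄·Hᵀ·S⁻¹ = [-14/31; 8/31]
x' = x̄ + K·y = [46/31, -137/31]
P' = (I − K·H)·P̄ = [21/31 -12/31; -12/31 153/31]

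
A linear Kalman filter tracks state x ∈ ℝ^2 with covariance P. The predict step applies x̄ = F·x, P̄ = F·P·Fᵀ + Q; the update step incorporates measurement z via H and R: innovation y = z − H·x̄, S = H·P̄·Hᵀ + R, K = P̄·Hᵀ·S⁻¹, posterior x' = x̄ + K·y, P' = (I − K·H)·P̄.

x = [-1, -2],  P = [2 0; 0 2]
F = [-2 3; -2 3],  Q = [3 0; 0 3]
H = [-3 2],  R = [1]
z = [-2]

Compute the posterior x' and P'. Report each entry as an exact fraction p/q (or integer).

x̄ = F·x = [-4, -4]
P̄ = F·P·Fᵀ + Q = [29 26; 26 29]
y = z − H·x̄ = [-6]
S = H·P̄·Hᵀ + R = [66]
K = P̄·Hᵀ·S⁻¹ = [-35/66; -10/33]
x' = x̄ + K·y = [-9/11, -24/11]
P' = (I − K·H)·P̄ = [689/66 508/33; 508/33 757/33]

x' = [-9/11, -24/11]
P' = [689/66 508/33; 508/33 757/33]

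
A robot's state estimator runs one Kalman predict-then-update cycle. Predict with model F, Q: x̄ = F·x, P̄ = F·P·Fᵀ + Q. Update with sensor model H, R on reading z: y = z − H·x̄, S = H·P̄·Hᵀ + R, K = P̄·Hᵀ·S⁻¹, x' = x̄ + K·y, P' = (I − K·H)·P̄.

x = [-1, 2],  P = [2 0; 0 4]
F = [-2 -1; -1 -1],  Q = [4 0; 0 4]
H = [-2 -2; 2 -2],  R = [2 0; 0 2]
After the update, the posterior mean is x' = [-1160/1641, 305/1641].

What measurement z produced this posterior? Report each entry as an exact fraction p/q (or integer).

x̄ = F·x = [0, -1]
P̄ = F·P·Fᵀ + Q = [16 8; 8 10]
S = H·P̄·Hᵀ + R = [170 -24; -24 42]
K = P̄·Hᵀ·S⁻¹ = [-136/547 392/1641; -134/547 -386/1641]
x' − x̄ = [-1160/1641, 1946/1641] = K·y
y = (KᵀK)⁻¹·Kᵀ·(x' − x̄) = [-1, -4]
z = y + H·x̄ = [-1, -4] + [2, 2] = [1, -2]

z = [1, -2]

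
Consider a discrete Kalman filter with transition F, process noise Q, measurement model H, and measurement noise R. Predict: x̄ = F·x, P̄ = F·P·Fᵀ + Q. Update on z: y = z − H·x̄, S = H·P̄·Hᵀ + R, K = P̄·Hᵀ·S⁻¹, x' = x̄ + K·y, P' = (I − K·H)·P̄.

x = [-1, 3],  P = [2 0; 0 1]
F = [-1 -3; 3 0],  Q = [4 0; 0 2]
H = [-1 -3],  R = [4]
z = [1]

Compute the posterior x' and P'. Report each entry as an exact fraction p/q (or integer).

x̄ = F·x = [-8, -3]
P̄ = F·P·Fᵀ + Q = [15 -6; -6 20]
y = z − H·x̄ = [-16]
S = H·P̄·Hᵀ + R = [163]
K = P̄·Hᵀ·S⁻¹ = [3/163; -54/163]
x' = x̄ + K·y = [-1352/163, 375/163]
P' = (I − K·H)·P̄ = [2436/163 -816/163; -816/163 344/163]

x' = [-1352/163, 375/163]
P' = [2436/163 -816/163; -816/163 344/163]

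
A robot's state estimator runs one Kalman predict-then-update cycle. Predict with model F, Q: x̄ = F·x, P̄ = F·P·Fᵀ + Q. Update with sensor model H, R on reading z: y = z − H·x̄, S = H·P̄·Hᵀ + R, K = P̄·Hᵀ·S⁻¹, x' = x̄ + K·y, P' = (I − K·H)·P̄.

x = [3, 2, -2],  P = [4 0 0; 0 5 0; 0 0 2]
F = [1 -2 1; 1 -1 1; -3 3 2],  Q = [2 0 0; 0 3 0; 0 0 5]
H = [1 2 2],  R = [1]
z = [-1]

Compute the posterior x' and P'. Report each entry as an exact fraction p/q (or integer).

x' = [-95/21, -25/21, 61/21]
P' = [5036/189 2992/189 -5518/189; 2992/189 2642/189 -4139/189; -5518/189 -4139/189 6950/189]

x̄ = F·x = [-3, -1, -7]
P̄ = F·P·Fᵀ + Q = [28 16 -38; 16 14 -23; -38 -23 94]
y = z − H·x̄ = [18]
S = H·P̄·Hᵀ + R = [189]
K = P̄·Hᵀ·S⁻¹ = [-16/189; -2/189; 104/189]
x' = x̄ + K·y = [-95/21, -25/21, 61/21]
P' = (I − K·H)·P̄ = [5036/189 2992/189 -5518/189; 2992/189 2642/189 -4139/189; -5518/189 -4139/189 6950/189]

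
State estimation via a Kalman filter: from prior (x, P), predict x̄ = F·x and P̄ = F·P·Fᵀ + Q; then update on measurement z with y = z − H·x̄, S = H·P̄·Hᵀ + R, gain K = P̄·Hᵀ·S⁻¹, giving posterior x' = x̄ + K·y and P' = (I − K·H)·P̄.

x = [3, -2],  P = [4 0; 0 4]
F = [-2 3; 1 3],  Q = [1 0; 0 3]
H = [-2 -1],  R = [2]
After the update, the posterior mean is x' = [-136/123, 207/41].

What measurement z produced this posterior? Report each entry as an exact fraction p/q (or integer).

z = [-3]

x̄ = F·x = [-12, -3]
P̄ = F·P·Fᵀ + Q = [53 28; 28 43]
S = H·P̄·Hᵀ + R = [369]
K = P̄·Hᵀ·S⁻¹ = [-134/369; -11/41]
x' − x̄ = [1340/123, 330/41] = K·y
y = (KᵀK)⁻¹·Kᵀ·(x' − x̄) = [-30]
z = y + H·x̄ = [-30] + [27] = [-3]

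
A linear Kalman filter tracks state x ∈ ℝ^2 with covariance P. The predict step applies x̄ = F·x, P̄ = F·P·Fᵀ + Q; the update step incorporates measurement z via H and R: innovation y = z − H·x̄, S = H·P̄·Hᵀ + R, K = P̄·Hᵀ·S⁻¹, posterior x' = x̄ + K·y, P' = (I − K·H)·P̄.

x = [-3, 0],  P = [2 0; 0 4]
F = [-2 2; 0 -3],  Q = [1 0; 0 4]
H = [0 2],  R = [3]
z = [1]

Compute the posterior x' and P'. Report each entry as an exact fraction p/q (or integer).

x' = [930/163, 80/163]
P' = [1771/163 -72/163; -72/163 120/163]

x̄ = F·x = [6, 0]
P̄ = F·P·Fᵀ + Q = [25 -24; -24 40]
y = z − H·x̄ = [1]
S = H·P̄·Hᵀ + R = [163]
K = P̄·Hᵀ·S⁻¹ = [-48/163; 80/163]
x' = x̄ + K·y = [930/163, 80/163]
P' = (I − K·H)·P̄ = [1771/163 -72/163; -72/163 120/163]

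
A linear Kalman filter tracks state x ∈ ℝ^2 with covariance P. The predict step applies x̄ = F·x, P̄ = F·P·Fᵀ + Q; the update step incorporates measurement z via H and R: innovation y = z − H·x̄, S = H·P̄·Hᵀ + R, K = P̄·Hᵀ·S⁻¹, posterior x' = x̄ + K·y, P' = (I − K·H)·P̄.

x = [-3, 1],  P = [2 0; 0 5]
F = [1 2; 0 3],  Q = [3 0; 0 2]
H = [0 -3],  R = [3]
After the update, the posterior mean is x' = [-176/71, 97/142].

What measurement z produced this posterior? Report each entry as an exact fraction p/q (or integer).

x̄ = F·x = [-1, 3]
P̄ = F·P·Fᵀ + Q = [25 30; 30 47]
S = H·P̄·Hᵀ + R = [426]
K = P̄·Hᵀ·S⁻¹ = [-15/71; -47/142]
x' − x̄ = [-105/71, -329/142] = K·y
y = (KᵀK)⁻¹·Kᵀ·(x' − x̄) = [7]
z = y + H·x̄ = [7] + [-9] = [-2]

z = [-2]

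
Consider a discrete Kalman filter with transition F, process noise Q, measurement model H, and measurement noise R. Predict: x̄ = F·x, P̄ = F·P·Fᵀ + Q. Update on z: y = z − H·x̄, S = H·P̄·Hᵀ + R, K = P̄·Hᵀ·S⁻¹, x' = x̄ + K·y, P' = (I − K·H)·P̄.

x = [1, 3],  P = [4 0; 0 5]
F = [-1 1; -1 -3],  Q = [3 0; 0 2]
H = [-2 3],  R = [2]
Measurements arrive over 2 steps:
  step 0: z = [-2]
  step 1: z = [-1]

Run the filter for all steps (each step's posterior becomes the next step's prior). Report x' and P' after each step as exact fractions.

step 0: x' = [-542/641, -810/641], P' = [4443/641 2924/641; 2924/641 2066/641]
step 1: x' = [-253815/339269, -275571/339269], P' = [1288775/339269 863924/339269; 863924/339269 654218/339269]

step 0: x̄ = F·x = [2, -10]
step 0: P̄ = F·P·Fᵀ + Q = [12 -11; -11 51]
step 0: y = z − H·x̄ = [32]
step 0: S = H·P̄·Hᵀ + R = [641]
step 0: K = P̄·Hᵀ·S⁻¹ = [-57/641; 175/641]
step 0: x' = x̄ + K·y = [-542/641, -810/641]
step 0: P' = (I − K·H)·P̄ = [4443/641 2924/641; 2924/641 2066/641]
step 1: x̄ = F·x = [-268/641, 2972/641]
step 1: P̄ = F·P·Fᵀ + Q = [2584/641 4093/641; 4093/641 41863/641]
step 1: y = z − H·x̄ = [-10093/641]
step 1: S = H·P̄·Hᵀ + R = [339269/641]
step 1: K = P̄·Hᵀ·S⁻¹ = [7111/339269; 117403/339269]
step 1: x' = x̄ + K·y = [-253815/339269, -275571/339269]
step 1: P' = (I − K·H)·P̄ = [1288775/339269 863924/339269; 863924/339269 654218/339269]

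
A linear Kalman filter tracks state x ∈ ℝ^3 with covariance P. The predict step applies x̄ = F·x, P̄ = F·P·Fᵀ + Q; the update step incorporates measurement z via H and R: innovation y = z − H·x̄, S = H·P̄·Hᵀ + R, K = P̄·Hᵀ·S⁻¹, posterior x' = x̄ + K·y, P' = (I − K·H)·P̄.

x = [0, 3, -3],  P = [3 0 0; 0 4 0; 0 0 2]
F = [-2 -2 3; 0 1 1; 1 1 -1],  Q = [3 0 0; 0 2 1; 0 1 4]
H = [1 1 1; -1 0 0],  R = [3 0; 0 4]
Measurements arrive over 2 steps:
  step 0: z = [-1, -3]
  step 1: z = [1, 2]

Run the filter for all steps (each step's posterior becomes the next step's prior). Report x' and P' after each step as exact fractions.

step 0: x' = [861/563, -693/563, -638/563], P' = [1972/563 -626/563 -1184/563; -626/563 3603/1126 -379/563; -1184/563 -379/563 2055/563]
step 1: x' = [-95546/67989, -13351/67989, 42352/22663], P' = [1620068/475923 -353762/475923 -50070/22663; -353762/475923 1396193/475923 -20527/22663; -50070/22663 -20527/22663 88255/22663]

step 0: x̄ = F·x = [-15, 0, 6]
step 0: P̄ = F·P·Fᵀ + Q = [49 -2 -20; -2 8 3; -20 3 13]
step 0: y = z − H·x̄ = [8, -18]
step 0: S = H·P̄·Hᵀ + R = [35 -27; -27 53]
step 0: K = P̄·Hᵀ·S⁻¹ = [54/563 -493/563; 531/1126 313/1126; 164/563 296/563]
step 0: x' = x̄ + K·y = [861/563, -693/563, -638/563]
step 0: P' = (I − K·H)·P̄ = [1972/563 -626/563 -1184/563; -626/563 3603/1126 -379/563; -1184/563 -379/563 2055/563]
step 1: x̄ = F·x = [-2250/563, -1331/563, 806/563]
step 1: P̄ = F·P·Fᵀ + Q = [49026/563 5803/563 -19023/563; 5803/563 8449/1126 -3001/1126; -19023/563 -3001/1126 19909/1126]
step 1: y = z − H·x̄ = [3338/563, -1124/563]
step 1: S = H·P̄·Hᵀ + R = [35453/563 -35806/563; -35806/563 51278/563]
step 1: K = P̄·Hᵀ·S⁻¹ = [71612/475923 -405017/475923; 203788/475923 176881/951846; 5886/22663 25035/45326]
step 1: x' = x̄ + K·y = [-95546/67989, -13351/67989, 42352/22663]
step 1: P' = (I − K·H)·P̄ = [1620068/475923 -353762/475923 -50070/22663; -353762/475923 1396193/475923 -20527/22663; -50070/22663 -20527/22663 88255/22663]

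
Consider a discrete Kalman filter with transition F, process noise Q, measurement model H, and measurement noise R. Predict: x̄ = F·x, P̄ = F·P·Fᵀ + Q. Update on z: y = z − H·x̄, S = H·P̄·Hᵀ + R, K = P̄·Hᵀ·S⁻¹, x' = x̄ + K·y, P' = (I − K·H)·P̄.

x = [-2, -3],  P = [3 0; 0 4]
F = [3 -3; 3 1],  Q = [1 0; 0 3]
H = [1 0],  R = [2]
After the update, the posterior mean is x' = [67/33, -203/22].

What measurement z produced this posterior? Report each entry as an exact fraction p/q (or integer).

x̄ = F·x = [3, -9]
P̄ = F·P·Fᵀ + Q = [64 15; 15 34]
S = H·P̄·Hᵀ + R = [66]
K = P̄·Hᵀ·S⁻¹ = [32/33; 5/22]
x' − x̄ = [-32/33, -5/22] = K·y
y = (KᵀK)⁻¹·Kᵀ·(x' − x̄) = [-1]
z = y + H·x̄ = [-1] + [3] = [2]

z = [2]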